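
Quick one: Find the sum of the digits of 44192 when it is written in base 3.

12

44192 in base 3 is 2020121202.
Digit sum: 2+0+2+0+1+2+1+2+0+2 = 12.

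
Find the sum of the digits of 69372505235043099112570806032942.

122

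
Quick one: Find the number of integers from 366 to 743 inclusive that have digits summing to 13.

35

The integers in [366, 743] that have digits summing to 13: 373, 382, 391, 409, 418, 427, …, 733, 742.
35 qualify.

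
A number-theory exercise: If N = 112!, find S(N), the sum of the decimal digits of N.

112! = 197450685722107402353682037275992488341277868034975337796656295094902858969771811440894224355027779366597957338237853638272334919686385621811850780464277094400000000000000000000000000
Sum of its 183 digits: 765.

765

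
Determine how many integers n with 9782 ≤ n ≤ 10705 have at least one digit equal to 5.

255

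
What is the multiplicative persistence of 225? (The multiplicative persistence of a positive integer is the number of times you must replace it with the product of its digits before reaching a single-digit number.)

2

225 → 20 → 0 (2 steps)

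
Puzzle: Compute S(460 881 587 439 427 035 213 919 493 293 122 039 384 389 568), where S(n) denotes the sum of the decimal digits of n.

210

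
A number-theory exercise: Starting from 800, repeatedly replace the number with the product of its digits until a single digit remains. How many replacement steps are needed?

800 → 0 (1 step)

1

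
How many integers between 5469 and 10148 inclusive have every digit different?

The integers in [5469, 10148] that have every digit different: 5469, 5470, 5471, 5472, 5473, 5476, …, 9875, 9876.
2262 qualify.

2262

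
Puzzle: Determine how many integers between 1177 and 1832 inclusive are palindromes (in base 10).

6

The integers in [1177, 1832] that are palindromes (in base 10): 1221, 1331, 1441, 1551, 1661, 1771.
6 qualify.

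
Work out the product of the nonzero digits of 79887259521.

7×9×8×8×7×2×5×9×5×2×1 = 25401600

25401600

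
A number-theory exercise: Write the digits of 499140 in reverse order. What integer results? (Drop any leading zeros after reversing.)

Reversing 499140 gives 41994.

41994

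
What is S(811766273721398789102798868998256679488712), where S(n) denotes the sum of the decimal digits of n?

8+1+1+7+6+6+2+7+3+7+2+1+3+9+8+7+8+9+1+0+2+7+9+8+8+6+8+9+9+8+2+5+6+6+7+9+4+8+8+7+1+2 = 235

235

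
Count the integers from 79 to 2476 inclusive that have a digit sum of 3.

15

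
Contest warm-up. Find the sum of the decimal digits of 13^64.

13^64 = 196053476430761073330659760423566015424403280004115787589590963842248961
Sum of its 72 digits: 301.

301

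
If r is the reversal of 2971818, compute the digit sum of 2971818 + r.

Reversal of 2971818 is 8181792; 2971818 + 8181792 = 11153610.
Digit sum of 11153610: 1+1+1+5+3+6+1+0 = 18.

18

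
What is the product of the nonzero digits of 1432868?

9216

1×4×3×2×8×6×8 = 9216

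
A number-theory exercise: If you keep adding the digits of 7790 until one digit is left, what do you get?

5

7+7+9+0 = 23
2+3 = 5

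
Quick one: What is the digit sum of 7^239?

7^239 = 9515498900405558717387680827402060152725586144704522698452066994985886791596241095752787384443924625434071744326243836713669475144686021758873799946739656783244893946316812083897462009214238131925049143
Sum of its 202 digits: 958.

958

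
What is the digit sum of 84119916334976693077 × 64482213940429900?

151

84119916334976693077 × 64482213940429900 = 5424238441763030979937237373733802300
Sum of its 37 digits: 151.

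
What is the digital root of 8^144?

1

The digital root of n equals n mod 9 (or 9 when 9 | n), so we need 8^144 mod 9.
8^144 ≡ 1 (mod 9), so the digital root is 1.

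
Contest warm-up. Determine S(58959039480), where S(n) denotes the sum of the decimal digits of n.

5+8+9+5+9+0+3+9+4+8+0 = 60

60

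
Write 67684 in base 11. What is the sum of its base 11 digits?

67684 in base 11 is 46941.
Digit sum: 4+6+9+4+1 = 24.

24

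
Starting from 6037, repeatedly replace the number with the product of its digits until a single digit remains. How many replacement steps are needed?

6037 → 0 (1 step)

1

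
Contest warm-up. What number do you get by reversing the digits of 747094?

Reversing 747094 gives 490747.

490747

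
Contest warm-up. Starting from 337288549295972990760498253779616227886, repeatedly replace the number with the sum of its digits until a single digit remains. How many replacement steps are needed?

337288549295972990760498253779616227886 → 214 → 7 (2 steps)

2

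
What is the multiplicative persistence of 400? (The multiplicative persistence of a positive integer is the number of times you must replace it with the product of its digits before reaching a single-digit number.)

1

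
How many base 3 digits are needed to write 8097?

8097 in base 3 is 102002220, which has 9 digits.

9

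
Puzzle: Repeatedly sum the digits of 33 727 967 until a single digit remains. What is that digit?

3+3+7+2+7+9+6+7 = 44
4+4 = 8
(Equivalently, 33 727 967 mod 9 = 8.)

8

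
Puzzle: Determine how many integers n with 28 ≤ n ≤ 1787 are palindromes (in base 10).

105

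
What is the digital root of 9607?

4

9+6+0+7 = 22
2+2 = 4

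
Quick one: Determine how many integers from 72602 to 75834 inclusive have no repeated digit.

1071

The integers in [72602, 75834] that have no repeated digit: 72603, 72604, 72605, 72608, 72609, 72610, …, 75832, 75834.
1071 qualify.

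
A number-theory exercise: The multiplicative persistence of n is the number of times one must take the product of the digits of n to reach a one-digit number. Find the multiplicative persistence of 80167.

1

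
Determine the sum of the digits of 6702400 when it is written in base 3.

16

6702400 in base 3 is 110121111222001.
Digit sum: 1+1+0+1+2+1+1+1+1+2+2+2+0+0+1 = 16.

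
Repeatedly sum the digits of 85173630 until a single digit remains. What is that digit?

6

8+5+1+7+3+6+3+0 = 33
3+3 = 6
(Equivalently, 85173630 mod 9 = 6.)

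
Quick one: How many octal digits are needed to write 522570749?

10

522570749 in base 8 is 3711345775, which has 10 digits.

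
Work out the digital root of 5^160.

4

The digital root of n equals n mod 9 (or 9 when 9 | n), so we need 5^160 mod 9.
5^160 ≡ 4 (mod 9), so the digital root is 4.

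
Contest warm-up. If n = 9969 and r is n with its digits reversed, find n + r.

Reverse of 9969 is 9699.
9969 + 9699 = 19668

19668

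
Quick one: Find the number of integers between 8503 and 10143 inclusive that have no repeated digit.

726

The integers in [8503, 10143] that have no repeated digit: 8503, 8504, 8506, 8507, 8509, 8510, …, 9875, 9876.
726 qualify.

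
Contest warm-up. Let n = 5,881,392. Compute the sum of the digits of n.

36

5+8+8+1+3+9+2 = 36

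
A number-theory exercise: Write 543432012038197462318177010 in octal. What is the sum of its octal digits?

104

543432012038197462318177010 in base 8 is 340604150634121353770236755362.
Digit sum: 3+4+0+6+0+4+1+5+0+6+3+4+1+2+1+3+5+3+7+7+0+2+3+6+7+5+5+3+6+2 = 104.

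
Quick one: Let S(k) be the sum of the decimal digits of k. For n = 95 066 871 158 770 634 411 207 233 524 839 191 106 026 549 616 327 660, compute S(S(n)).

11

First digit sum: 218.
2+1+8 = 11.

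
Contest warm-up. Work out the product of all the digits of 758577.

68600

7×5×8×5×7×7 = 68600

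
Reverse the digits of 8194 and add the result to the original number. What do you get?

Reverse of 8194 is 4918.
8194 + 4918 = 13112

13112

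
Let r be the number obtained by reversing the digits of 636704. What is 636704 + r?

Reverse of 636704 is 407636.
636704 + 407636 = 1044340

1044340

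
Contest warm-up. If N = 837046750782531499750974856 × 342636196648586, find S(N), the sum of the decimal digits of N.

837046750782531499750974856 × 342636196648586 = 286802515105183420227887947248973553953616
Sum of its 42 digits: 191.

191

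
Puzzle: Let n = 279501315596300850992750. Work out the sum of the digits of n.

2+7+9+5+0+1+3+1+5+5+9+6+3+0+0+8+5+0+9+9+2+7+5+0 = 101

101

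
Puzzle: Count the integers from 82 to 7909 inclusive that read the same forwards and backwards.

The integers in [82, 7909] that read the same forwards and backwards: 88, 99, 101, 111, 121, 131, …, 7777, 7887.
161 qualify.

161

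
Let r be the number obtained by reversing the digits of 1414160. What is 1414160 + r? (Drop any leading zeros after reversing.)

2028301

Reverse of 1414160 is 614141.
1414160 + 614141 = 2028301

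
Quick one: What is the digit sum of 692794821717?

63

6+9+2+7+9+4+8+2+1+7+1+7 = 63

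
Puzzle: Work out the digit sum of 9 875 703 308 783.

68

9+8+7+5+7+0+3+3+0+8+7+8+3 = 68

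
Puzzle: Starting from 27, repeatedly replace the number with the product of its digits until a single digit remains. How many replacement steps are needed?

27 → 14 → 4 (2 steps)

2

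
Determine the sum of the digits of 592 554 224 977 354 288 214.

5+9+2+5+5+4+2+2+4+9+7+7+3+5+4+2+8+8+2+1+4 = 98

98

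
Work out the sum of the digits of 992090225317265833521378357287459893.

9+9+2+0+9+0+2+2+5+3+1+7+2+6+5+8+3+3+5+2+1+3+7+8+3+5+7+2+8+7+4+5+9+8+9+3 = 172

172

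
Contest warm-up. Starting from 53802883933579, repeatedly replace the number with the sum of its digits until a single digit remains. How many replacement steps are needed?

53802883933579 → 73 → 10 → 1 (3 steps)

3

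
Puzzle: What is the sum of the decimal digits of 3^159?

333

3^159 = 7282483350946404208076885500996745047522350034970917293604274649554310785067
Sum of its 76 digits: 333.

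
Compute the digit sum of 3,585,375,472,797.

3+5+8+5+3+7+5+4+7+2+7+9+7 = 72

72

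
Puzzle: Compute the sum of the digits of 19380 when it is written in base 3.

19380 in base 3 is 222120210.
Digit sum: 2+2+2+1+2+0+2+1+0 = 12.

12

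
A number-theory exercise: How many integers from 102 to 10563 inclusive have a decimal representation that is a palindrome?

185

The integers in [102, 10563] that have a decimal representation that is a palindrome: 111, 121, 131, 141, 151, 161, …, 10401, 10501.
185 qualify.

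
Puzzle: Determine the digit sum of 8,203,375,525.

40

8+2+0+3+3+7+5+5+2+5 = 40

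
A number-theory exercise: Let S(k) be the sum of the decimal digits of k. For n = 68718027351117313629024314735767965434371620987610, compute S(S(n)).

First digit sum: 211.
2+1+1 = 4.

4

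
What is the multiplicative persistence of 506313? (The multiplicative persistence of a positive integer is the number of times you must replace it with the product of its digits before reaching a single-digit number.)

506313 → 0 (1 step)

1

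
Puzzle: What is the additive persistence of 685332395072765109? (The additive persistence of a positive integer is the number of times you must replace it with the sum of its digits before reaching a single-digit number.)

2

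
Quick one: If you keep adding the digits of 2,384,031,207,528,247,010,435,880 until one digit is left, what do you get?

6

2+3+8+4+0+3+1+2+0+7+5+2+8+2+4+7+0+1+0+4+3+5+8+8+0 = 87
8+7 = 15
1+5 = 6
(Equivalently, 2,384,031,207,528,247,010,435,880 mod 9 = 6.)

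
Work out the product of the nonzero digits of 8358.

8×3×5×8 = 960

960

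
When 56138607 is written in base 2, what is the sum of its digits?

56138607 in base 2 is 11010110001001101101101111.
Digit sum: 1+1+0+1+0+1+1+0+0+0+1+0+0+1+1+0+1+1+0+1+1+0+1+1+1+1 = 16.

16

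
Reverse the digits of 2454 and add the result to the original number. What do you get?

Reverse of 2454 is 4542.
2454 + 4542 = 6996

6996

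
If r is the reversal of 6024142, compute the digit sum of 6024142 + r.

Reversal of 6024142 is 2414206; 6024142 + 2414206 = 8438348.
Digit sum of 8438348: 8+4+3+8+3+4+8 = 38.

38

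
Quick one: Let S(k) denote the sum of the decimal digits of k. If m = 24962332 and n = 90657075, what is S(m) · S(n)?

1209

S(24962332) = 2+4+9+6+2+3+3+2 = 31.
S(90657075) = 9+0+6+5+7+0+7+5 = 39.
31 · 39 = 1209.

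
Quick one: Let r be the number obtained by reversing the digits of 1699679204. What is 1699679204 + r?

5729449165

Reverse of 1699679204 is 4029769961.
1699679204 + 4029769961 = 5729449165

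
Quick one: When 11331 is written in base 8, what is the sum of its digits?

12

11331 in base 8 is 26103.
Digit sum: 2+6+1+0+3 = 12.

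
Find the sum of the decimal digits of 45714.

4+5+7+1+4 = 21

21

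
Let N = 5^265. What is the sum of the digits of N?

734

5^265 = 168675167091688371589577184820320304123359382117896120801244208401730308655516153476006005927193129425010689334885735617128810526305311458860410230020665522943090763874351978302001953125
Sum of its 186 digits: 734.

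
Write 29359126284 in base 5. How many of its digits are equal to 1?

29359126284 in base 5 is 440111414020114.
The digit 1 appears 6 times.

6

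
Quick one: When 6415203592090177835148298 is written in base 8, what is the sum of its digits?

79

6415203592090177835148298 in base 8 is 2516361610617212623442122012.
Digit sum: 2+5+1+6+3+6+1+6+1+0+6+1+7+2+1+2+6+2+3+4+4+2+1+2+2+0+1+2 = 79.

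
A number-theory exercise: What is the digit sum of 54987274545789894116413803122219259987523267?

214

5+4+9+8+7+2+7+4+5+4+5+7+8+9+8+9+4+1+1+6+4+1+3+8+0+3+1+2+2+2+1+9+2+5+9+9+8+7+5+2+3+2+6+7 = 214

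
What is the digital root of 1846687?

4

1+8+4+6+6+8+7 = 40
4+0 = 4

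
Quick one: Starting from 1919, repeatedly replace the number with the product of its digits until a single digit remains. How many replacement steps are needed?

2

1919 → 81 → 8 (2 steps)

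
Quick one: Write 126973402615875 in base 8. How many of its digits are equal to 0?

2

126973402615875 in base 8 is 3467551443610103.
The digit 0 appears 2 times.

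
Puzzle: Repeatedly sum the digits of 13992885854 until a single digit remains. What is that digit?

8

1+3+9+9+2+8+8+5+8+5+4 = 62
6+2 = 8
(Equivalently, 13992885854 mod 9 = 8.)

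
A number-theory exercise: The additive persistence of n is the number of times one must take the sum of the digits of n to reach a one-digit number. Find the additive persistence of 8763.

2

8763 → 24 → 6 (2 steps)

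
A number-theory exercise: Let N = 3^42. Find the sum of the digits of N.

90

3^42 = 109418989131512359209
Sum of its 21 digits: 90.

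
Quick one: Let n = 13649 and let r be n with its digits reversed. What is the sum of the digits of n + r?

19

Reversal of 13649 is 94631; 13649 + 94631 = 108280.
Digit sum of 108280: 1+0+8+2+8+0 = 19.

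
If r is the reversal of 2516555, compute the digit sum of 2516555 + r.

31

Reversal of 2516555 is 5556152; 2516555 + 5556152 = 8072707.
Digit sum of 8072707: 8+0+7+2+7+0+7 = 31.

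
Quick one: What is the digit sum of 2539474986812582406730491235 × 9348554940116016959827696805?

212

2539474986812582406730491235 × 9348554940116016959827696805 = 23740421433267824280125899330313915217510892456290004175
Sum of its 56 digits: 212.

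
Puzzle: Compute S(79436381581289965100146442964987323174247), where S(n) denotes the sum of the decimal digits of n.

192

7+9+4+3+6+3+8+1+5+8+1+2+8+9+9+6+5+1+0+0+1+4+6+4+4+2+9+6+4+9+8+7+3+2+3+1+7+4+2+4+7 = 192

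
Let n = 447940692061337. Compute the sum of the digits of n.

4+4+7+9+4+0+6+9+2+0+6+1+3+3+7 = 65

65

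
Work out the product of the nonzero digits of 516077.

5×1×6×7×7 = 1470

1470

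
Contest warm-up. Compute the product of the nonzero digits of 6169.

6×1×6×9 = 324

324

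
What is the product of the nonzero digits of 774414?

3136

7×7×4×4×1×4 = 3136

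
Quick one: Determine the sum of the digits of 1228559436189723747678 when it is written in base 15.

100

1228559436189723747678 in base 15 is C7092366916195A653.
Digit sum: 12+7+0+9+2+3+6+6+9+1+6+1+9+5+10+6+5+3 = 100.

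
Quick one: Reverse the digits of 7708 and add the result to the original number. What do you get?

Reverse of 7708 is 8077.
7708 + 8077 = 15785

15785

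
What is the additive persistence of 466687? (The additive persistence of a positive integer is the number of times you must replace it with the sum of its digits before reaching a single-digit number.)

3

466687 → 37 → 10 → 1 (3 steps)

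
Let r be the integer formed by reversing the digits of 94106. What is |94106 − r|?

Reverse of 94106 is 60149.
|94106 − 60149| = 33957

33957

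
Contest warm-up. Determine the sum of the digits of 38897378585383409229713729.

3+8+8+9+7+3+7+8+5+8+5+3+8+3+4+0+9+2+2+9+7+1+3+7+2+9 = 140

140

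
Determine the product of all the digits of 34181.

3×4×1×8×1 = 96

96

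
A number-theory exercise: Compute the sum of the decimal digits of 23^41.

272

23^41 = 67739389260745218861137988047774370539553852007909099223
Sum of its 56 digits: 272.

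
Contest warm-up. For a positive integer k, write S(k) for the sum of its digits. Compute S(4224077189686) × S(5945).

S(4224077189686) = 4+2+2+4+0+7+7+1+8+9+6+8+6 = 64.
S(5945) = 5+9+4+5 = 23.
64 · 23 = 1472.

1472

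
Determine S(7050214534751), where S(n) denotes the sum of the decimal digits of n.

7+0+5+0+2+1+4+5+3+4+7+5+1 = 44

44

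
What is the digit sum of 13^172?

13^172 = 396512238730272936001430842198347812380321937407684396120441600329278613927197464702919541530167341192296001202705185293529498034205121489758932151219698703732879419884593230923994618212344881
Sum of its 192 digits: 814.

814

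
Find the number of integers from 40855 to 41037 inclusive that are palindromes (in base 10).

2

The integers in [40855, 41037] that are palindromes (in base 10): 40904, 41014.
2 qualify.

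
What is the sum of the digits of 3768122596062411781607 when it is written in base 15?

3768122596062411781607 in base 15 is 283A186EC93299AEDC2.
Digit sum: 2+8+3+10+1+8+6+14+12+9+3+2+9+9+10+14+13+12+2 = 147.

147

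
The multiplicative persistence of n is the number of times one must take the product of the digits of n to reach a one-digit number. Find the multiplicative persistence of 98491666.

3

98491666 → 559872 → 25200 → 0 (3 steps)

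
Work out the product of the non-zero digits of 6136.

108

6×1×3×6 = 108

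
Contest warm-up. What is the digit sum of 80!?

80! = 71569457046263802294811533723186532165584657342365752577109445058227039255480148842668944867280814080000000000000000000
Sum of its 119 digits: 450.

450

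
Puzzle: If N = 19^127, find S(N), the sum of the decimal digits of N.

19^127 = 2521780725566763417449426358253347722379776471994859648795066200012300115931622857584045597345874313649668072398824688768543100282714301758411561017086199603802139
Sum of its 163 digits: 730.

730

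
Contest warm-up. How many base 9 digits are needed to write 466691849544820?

466691849544820 in base 9 is 2235368212146124, which has 16 digits.

16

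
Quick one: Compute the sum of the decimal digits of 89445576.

48

8+9+4+4+5+5+7+6 = 48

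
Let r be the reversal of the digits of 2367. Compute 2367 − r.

-5265

Reverse of 2367 is 7632.
2367 − 7632 = -5265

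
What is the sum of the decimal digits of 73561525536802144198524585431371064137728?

7+3+5+6+1+5+2+5+5+3+6+8+0+2+1+4+4+1+9+8+5+2+4+5+8+5+4+3+1+3+7+1+0+6+4+1+3+7+7+2+8 = 171

171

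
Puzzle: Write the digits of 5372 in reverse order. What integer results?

2735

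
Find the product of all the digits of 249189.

5184

2×4×9×1×8×9 = 5184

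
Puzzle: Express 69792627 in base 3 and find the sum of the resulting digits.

19

69792627 in base 3 is 11212022211111010.
Digit sum: 1+1+2+1+2+0+2+2+2+1+1+1+1+1+0+1+0 = 19.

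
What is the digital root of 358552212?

3+5+8+5+5+2+2+1+2 = 33
3+3 = 6

6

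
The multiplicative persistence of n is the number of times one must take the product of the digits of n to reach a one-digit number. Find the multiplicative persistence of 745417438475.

2

745417438475 → 52684800 → 0 (2 steps)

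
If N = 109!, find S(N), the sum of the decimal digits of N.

657

109! = 144385958320249358220488210246279753379312820313396029159834075622223337844983482099636001195615259277084033387619818092804737714758384244334160217374720000000000000000000000000
Sum of its 177 digits: 657.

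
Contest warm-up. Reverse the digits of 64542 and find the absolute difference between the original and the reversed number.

39996

Reverse of 64542 is 24546.
|64542 − 24546| = 39996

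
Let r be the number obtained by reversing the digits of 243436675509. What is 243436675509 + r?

1149013309851

Reverse of 243436675509 is 905576634342.
243436675509 + 905576634342 = 1149013309851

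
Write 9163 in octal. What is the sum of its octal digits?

14

9163 in base 8 is 21713.
Digit sum: 2+1+7+1+3 = 14.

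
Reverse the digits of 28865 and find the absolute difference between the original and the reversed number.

28017

Reverse of 28865 is 56882.
|28865 − 56882| = 28017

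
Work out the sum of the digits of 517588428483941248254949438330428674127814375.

214

5+1+7+5+8+8+4+2+8+4+8+3+9+4+1+2+4+8+2+5+4+9+4+9+4+3+8+3+3+0+4+2+8+6+7+4+1+2+7+8+1+4+3+7+5 = 214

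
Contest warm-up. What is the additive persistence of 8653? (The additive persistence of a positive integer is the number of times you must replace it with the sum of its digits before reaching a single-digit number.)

8653 → 22 → 4 (2 steps)

2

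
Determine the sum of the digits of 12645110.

1+2+6+4+5+1+1+0 = 20

20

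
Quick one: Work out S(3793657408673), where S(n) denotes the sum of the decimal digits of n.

68

3+7+9+3+6+5+7+4+0+8+6+7+3 = 68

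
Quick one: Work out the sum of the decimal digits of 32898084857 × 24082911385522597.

125

32898084857 × 24082911385522597 = 792281662364533837397013629
Sum of its 27 digits: 125.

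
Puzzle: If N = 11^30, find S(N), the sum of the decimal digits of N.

145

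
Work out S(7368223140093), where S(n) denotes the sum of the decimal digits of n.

48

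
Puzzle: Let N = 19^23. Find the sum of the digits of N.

19^23 = 257829627945307727248226067259
Sum of its 30 digits: 145.

145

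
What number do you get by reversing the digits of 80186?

Reversing 80186 gives 68108.

68108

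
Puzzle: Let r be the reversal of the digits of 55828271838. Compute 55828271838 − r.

Reverse of 55828271838 is 83817282855.
55828271838 − 83817282855 = -27989011017

-27989011017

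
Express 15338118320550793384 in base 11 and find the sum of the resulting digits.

15338118320550793384 in base 11 is 2838907201074172661.
Digit sum: 2+8+3+8+9+0+7+2+0+1+0+7+4+1+7+2+6+6+1 = 74.

74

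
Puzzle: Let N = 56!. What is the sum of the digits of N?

333

56! = 710998587804863451854045647463724949736497978881168458687447040000000000000
Sum of its 75 digits: 333.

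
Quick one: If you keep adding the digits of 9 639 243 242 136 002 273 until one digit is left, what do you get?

5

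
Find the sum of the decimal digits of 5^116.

322

5^116 = 1203706215242022408159986214115579574086313530134617622024961747229099273681640625
Sum of its 82 digits: 322.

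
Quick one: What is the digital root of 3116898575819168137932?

3+1+1+6+8+9+8+5+7+5+8+1+9+1+6+8+1+3+7+9+3+2 = 111
1+1+1 = 3
(Equivalently, 3116898575819168137932 mod 9 = 3.)

3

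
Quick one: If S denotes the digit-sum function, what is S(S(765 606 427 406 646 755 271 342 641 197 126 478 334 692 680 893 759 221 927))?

First digit sum: 266.
2+6+6 = 14.

14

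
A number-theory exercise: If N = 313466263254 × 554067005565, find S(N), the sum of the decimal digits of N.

99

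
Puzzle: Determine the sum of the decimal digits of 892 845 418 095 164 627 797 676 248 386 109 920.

183

8+9+2+8+4+5+4+1+8+0+9+5+1+6+4+6+2+7+7+9+7+6+7+6+2+4+8+3+8+6+1+0+9+9+2+0 = 183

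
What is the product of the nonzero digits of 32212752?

1680

3×2×2×1×2×7×5×2 = 1680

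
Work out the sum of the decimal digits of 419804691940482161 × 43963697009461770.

419804691940482161 × 43963697009461770 = 18456166279621795200170912896484970
Sum of its 35 digits: 162.

162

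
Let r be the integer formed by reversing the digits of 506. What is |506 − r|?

Reverse of 506 is 605.
|506 − 605| = 99

99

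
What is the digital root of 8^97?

The digital root of n equals n mod 9 (or 9 when 9 | n), so we need 8^97 mod 9.
8^97 ≡ 8 (mod 9), so the digital root is 8.

8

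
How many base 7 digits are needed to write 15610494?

15610494 in base 7 is 246454434, which has 9 digits.

9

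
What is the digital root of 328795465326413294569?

4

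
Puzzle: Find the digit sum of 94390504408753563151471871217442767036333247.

181

9+4+3+9+0+5+0+4+4+0+8+7+5+3+5+6+3+1+5+1+4+7+1+8+7+1+2+1+7+4+4+2+7+6+7+0+3+6+3+3+3+2+4+7 = 181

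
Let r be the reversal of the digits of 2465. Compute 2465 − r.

Reverse of 2465 is 5642.
2465 − 5642 = -3177

-3177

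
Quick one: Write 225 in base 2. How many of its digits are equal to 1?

225 in base 2 is 11100001.
The digit 1 appears 4 times.

4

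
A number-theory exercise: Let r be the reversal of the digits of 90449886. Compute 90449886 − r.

Reverse of 90449886 is 68894409.
90449886 − 68894409 = 21555477

21555477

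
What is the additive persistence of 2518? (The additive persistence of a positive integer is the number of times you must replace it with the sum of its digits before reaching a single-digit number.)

2

2518 → 16 → 7 (2 steps)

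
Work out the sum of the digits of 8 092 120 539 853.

8+0+9+2+1+2+0+5+3+9+8+5+3 = 55

55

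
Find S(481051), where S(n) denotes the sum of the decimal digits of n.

4+8+1+0+5+1 = 19

19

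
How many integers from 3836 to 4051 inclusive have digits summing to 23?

15

The integers in [3836, 4051] that have digits summing to 23: 3839, 3848, 3857, 3866, 3875, 3884, …, 3983, 3992.
15 qualify.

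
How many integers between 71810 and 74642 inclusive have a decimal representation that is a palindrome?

28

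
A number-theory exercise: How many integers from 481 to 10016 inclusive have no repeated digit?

4911

The integers in [481, 10016] that have no repeated digit: 481, 482, 483, 485, 486, 487, …, 9875, 9876.
4911 qualify.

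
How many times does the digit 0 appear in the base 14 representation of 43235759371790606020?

43235759371790606020 in base 14 is 15BCC946315DD057C8.
The digit 0 appears 1 time.

1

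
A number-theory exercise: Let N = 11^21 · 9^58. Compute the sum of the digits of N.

360

11^21 · 9^58 = 164176856441643322599445744149507999810487822830593344843109749035875685061131
Sum of its 78 digits: 360.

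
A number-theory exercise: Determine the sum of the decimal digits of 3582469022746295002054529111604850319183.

152

3+5+8+2+4+6+9+0+2+2+7+4+6+2+9+5+0+0+2+0+5+4+5+2+9+1+1+1+6+0+4+8+5+0+3+1+9+1+8+3 = 152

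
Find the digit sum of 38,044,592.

35

3+8+0+4+4+5+9+2 = 35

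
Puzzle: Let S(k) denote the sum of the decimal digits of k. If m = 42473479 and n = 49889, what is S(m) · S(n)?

1520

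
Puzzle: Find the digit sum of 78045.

24

7+8+0+4+5 = 24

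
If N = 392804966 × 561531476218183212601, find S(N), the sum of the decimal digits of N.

392804966 × 561531476218183212601 = 220572352423813265407506576566
Sum of its 30 digits: 119.

119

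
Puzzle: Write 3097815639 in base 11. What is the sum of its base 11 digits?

59

3097815639 in base 11 is 134A6AA816.
Digit sum: 1+3+4+10+6+10+10+8+1+6 = 59.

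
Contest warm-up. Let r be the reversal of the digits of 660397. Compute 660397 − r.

Reverse of 660397 is 793066.
660397 − 793066 = -132669

-132669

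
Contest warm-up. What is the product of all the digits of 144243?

384

1×4×4×2×4×3 = 384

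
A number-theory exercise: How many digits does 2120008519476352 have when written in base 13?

2120008519476352 in base 13 is 6CCC1C3A565B6B, which has 14 digits.

14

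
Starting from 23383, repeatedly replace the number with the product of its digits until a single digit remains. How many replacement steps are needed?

3

23383 → 432 → 24 → 8 (3 steps)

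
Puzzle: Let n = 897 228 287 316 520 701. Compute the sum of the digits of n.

8+9+7+2+2+8+2+8+7+3+1+6+5+2+0+7+0+1 = 78

78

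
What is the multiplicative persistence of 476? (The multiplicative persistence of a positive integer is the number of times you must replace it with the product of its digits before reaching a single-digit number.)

4

476 → 168 → 48 → 32 → 6 (4 steps)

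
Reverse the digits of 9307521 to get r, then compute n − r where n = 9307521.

Reverse of 9307521 is 1257039.
9307521 − 1257039 = 8050482

8050482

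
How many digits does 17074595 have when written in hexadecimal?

7

17074595 in base 16 is 10489A3, which has 7 digits.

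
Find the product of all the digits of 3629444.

20736

3×6×2×9×4×4×4 = 20736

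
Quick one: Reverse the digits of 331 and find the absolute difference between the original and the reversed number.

Reverse of 331 is 133.
|331 − 133| = 198

198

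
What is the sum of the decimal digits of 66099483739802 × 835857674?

97

66099483739802 × 835857674 = 55249760731351720940548
Sum of its 23 digits: 97.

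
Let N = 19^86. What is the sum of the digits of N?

469

19^86 = 93931159192635254915820471057358992010808400674497210917407177698488916879344705049022303605110796637313140281
Sum of its 110 digits: 469.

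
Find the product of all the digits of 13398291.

11664

1×3×3×9×8×2×9×1 = 11664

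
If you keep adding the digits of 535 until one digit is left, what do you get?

5+3+5 = 13
1+3 = 4

4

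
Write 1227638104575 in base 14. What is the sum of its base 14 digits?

77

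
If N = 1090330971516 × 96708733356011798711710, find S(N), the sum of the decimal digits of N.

144

1090330971516 × 96708733356011798711710 = 105444527194142139588497401505652360
Sum of its 36 digits: 144.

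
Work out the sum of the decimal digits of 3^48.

3^48 = 79766443076872509863361
Sum of its 23 digits: 117.

117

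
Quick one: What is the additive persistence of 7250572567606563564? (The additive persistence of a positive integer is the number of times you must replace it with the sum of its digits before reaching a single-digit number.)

3

7250572567606563564 → 87 → 15 → 6 (3 steps)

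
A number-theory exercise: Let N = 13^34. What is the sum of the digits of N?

13^34 = 74829695578286078013428929473144712489
Sum of its 38 digits: 193.

193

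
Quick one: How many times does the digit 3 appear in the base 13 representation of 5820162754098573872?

5820162754098573872 in base 13 is 89924C009357244A4.
The digit 3 appears 1 time.

1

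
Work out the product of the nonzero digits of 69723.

6×9×7×2×3 = 2268

2268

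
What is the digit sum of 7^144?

559

7^144 = 49444474103684206116775527232630036506216454451115951114140937939189086681861783742884254926894497682656270887314988886401
Sum of its 122 digits: 559.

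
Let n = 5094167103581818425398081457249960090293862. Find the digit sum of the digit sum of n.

First digit sum: 192.
1+9+2 = 12.

12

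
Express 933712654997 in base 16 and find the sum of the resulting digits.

77

933712654997 in base 16 is D9659C7295.
Digit sum: 13+9+6+5+9+12+7+2+9+5 = 77.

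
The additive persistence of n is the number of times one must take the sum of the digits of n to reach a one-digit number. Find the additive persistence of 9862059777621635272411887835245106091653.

3

9862059777621635272411887835245106091653 → 181 → 10 → 1 (3 steps)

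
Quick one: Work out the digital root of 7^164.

4

The digital root of n equals n mod 9 (or 9 when 9 | n), so we need 7^164 mod 9.
7^164 ≡ 4 (mod 9), so the digital root is 4.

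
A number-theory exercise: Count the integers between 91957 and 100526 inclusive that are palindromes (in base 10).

The integers in [91957, 100526] that are palindromes (in base 10): 92029, 92129, 92229, 92329, 92429, 92529, …, 99999, 100001.
81 qualify.

81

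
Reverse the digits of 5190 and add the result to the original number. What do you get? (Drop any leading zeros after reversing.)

6105

Reverse of 5190 is 915.
5190 + 915 = 6105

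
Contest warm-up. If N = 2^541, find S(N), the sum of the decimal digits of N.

2^541 = 7198262071269114212496861612297570974191515389283066612961208916178940129074380592510465097766225371439873457013633432197133225688790879502413624289384262168215552
Sum of its 163 digits: 713.

713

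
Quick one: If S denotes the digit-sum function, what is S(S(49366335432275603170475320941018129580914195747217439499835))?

16

First digit sum: 259.
2+5+9 = 16.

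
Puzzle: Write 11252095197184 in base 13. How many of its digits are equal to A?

2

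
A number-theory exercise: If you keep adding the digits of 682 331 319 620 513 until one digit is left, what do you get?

8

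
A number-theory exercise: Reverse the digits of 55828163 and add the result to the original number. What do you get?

92011018

Reverse of 55828163 is 36182855.
55828163 + 36182855 = 92011018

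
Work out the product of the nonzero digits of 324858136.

3×2×4×8×5×8×1×3×6 = 138240

138240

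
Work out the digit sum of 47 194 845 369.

60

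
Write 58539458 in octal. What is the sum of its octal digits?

33

58539458 in base 8 is 337236702.
Digit sum: 3+3+7+2+3+6+7+0+2 = 33.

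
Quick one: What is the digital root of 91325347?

7

9+1+3+2+5+3+4+7 = 34
3+4 = 7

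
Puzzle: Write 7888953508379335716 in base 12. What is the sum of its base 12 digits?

104

7888953508379335716 in base 12 is 368052775869A34AB0.
Digit sum: 3+6+8+0+5+2+7+7+5+8+6+9+10+3+4+10+11+0 = 104.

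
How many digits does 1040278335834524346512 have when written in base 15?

18

1040278335834524346512 in base 15 is A85990AD2779085C42, which has 18 digits.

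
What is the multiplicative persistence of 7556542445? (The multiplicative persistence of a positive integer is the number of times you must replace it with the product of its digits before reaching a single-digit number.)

2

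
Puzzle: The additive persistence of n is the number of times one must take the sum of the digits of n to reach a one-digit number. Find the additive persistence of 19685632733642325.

3

19685632733642325 → 75 → 12 → 3 (3 steps)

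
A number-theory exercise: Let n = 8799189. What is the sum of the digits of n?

51

8+7+9+9+1+8+9 = 51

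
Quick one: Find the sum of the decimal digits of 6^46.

180

6^46 = 623673825204293256669089197883129856
Sum of its 36 digits: 180.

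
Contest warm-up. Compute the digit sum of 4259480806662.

60

4+2+5+9+4+8+0+8+0+6+6+6+2 = 60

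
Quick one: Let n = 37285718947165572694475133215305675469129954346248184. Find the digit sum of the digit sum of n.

First digit sum: 252.
2+5+2 = 9.

9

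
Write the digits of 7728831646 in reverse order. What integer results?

6461388277

Reversing 7728831646 gives 6461388277.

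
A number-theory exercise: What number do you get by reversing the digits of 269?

Reversing 269 gives 962.

962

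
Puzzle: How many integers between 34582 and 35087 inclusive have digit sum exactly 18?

26

The integers in [34582, 35087] that have digit sum exactly 18: 34605, 34614, 34623, 34632, 34641, 34650, …, 35073, 35082.
26 qualify.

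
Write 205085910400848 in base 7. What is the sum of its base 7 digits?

205085910400848 in base 7 is 61124653021403631.
Digit sum: 6+1+1+2+4+6+5+3+0+2+1+4+0+3+6+3+1 = 48.

48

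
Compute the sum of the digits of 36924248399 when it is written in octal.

36924248399 in base 8 is 423066650517.
Digit sum: 4+2+3+0+6+6+6+5+0+5+1+7 = 45.

45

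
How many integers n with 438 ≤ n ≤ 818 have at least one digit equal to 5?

The integers in [438, 818] that have at least one digit equal to 5: 445, 450, 451, 452, 453, 454, …, 805, 815.
155 qualify.

155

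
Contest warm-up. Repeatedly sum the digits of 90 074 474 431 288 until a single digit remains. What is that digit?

7

9+0+0+7+4+4+7+4+4+3+1+2+8+8 = 61
6+1 = 7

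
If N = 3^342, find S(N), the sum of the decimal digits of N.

747

3^342 = 14978527259308333234727142345377640223067183982471608619098108558975486681619863926983547918816717459507841524971007905412866094081182417045161149930526409590653209
Sum of its 164 digits: 747.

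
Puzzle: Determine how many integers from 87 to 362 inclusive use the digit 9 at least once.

The integers in [87, 362] that use the digit 9 at least once: 89, 90, 91, 92, 93, 94, …, 349, 359.
55 qualify.

55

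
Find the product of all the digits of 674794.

6×7×4×7×9×4 = 42336

42336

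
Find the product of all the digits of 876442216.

8×7×6×4×4×2×2×1×6 = 129024

129024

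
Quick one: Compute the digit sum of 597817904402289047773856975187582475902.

201

5+9+7+8+1+7+9+0+4+4+0+2+2+8+9+0+4+7+7+7+3+8+5+6+9+7+5+1+8+7+5+8+2+4+7+5+9+0+2 = 201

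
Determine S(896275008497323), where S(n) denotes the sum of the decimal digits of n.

73

8+9+6+2+7+5+0+0+8+4+9+7+3+2+3 = 73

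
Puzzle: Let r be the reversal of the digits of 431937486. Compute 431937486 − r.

-252801648

Reverse of 431937486 is 684739134.
431937486 − 684739134 = -252801648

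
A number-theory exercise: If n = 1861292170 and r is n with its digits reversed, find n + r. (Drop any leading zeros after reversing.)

2574213851

Reverse of 1861292170 is 712921681.
1861292170 + 712921681 = 2574213851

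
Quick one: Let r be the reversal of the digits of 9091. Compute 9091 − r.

Reverse of 9091 is 1909.
9091 − 1909 = 7182

7182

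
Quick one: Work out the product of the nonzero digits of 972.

126

9×7×2 = 126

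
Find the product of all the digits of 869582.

34560

8×6×9×5×8×2 = 34560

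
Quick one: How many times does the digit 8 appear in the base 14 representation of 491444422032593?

1

491444422032593 in base 14 is 8950073516641.
The digit 8 appears 1 time.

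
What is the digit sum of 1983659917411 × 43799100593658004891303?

133

1983659917411 × 43799100593658004891303 = 86882520266291719053061143012176533
Sum of its 35 digits: 133.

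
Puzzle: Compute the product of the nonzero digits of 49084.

1152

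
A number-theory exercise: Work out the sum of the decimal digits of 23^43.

284

23^43 = 35834136918934220777541995677272642015423987712183913488967
Sum of its 59 digits: 284.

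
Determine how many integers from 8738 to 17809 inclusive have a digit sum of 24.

412

The integers in [8738, 17809] that have a digit sum of 24: 8745, 8754, 8763, 8772, 8781, 8790, …, 17790, 17808.
412 qualify.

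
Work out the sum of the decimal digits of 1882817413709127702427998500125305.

1+8+8+2+8+1+7+4+1+3+7+0+9+1+2+7+7+0+2+4+2+7+9+9+8+5+0+0+1+2+5+3+0+5 = 138

138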